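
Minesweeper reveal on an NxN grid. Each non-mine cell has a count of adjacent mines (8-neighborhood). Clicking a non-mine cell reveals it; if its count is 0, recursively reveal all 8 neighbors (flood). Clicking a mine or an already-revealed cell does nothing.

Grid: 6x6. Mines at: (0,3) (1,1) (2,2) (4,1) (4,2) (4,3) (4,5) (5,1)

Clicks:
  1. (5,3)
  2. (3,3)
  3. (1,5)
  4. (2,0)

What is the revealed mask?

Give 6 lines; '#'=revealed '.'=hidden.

Answer: ....##
...###
#..###
...###
......
...#..

Derivation:
Click 1 (5,3) count=2: revealed 1 new [(5,3)] -> total=1
Click 2 (3,3) count=3: revealed 1 new [(3,3)] -> total=2
Click 3 (1,5) count=0: revealed 10 new [(0,4) (0,5) (1,3) (1,4) (1,5) (2,3) (2,4) (2,5) (3,4) (3,5)] -> total=12
Click 4 (2,0) count=1: revealed 1 new [(2,0)] -> total=13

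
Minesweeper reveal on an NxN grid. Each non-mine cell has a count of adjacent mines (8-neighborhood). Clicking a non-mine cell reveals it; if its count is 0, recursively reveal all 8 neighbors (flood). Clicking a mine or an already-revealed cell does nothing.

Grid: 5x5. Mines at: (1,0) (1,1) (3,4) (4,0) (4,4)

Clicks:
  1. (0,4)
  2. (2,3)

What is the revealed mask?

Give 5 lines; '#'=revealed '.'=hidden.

Answer: ..###
..###
..###
.....
.....

Derivation:
Click 1 (0,4) count=0: revealed 9 new [(0,2) (0,3) (0,4) (1,2) (1,3) (1,4) (2,2) (2,3) (2,4)] -> total=9
Click 2 (2,3) count=1: revealed 0 new [(none)] -> total=9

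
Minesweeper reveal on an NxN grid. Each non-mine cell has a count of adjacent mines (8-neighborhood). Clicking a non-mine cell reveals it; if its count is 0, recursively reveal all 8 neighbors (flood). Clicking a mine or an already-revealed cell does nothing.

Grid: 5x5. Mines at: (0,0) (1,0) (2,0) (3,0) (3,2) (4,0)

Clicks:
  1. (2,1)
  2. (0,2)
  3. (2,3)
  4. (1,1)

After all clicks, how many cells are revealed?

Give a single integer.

Click 1 (2,1) count=4: revealed 1 new [(2,1)] -> total=1
Click 2 (0,2) count=0: revealed 15 new [(0,1) (0,2) (0,3) (0,4) (1,1) (1,2) (1,3) (1,4) (2,2) (2,3) (2,4) (3,3) (3,4) (4,3) (4,4)] -> total=16
Click 3 (2,3) count=1: revealed 0 new [(none)] -> total=16
Click 4 (1,1) count=3: revealed 0 new [(none)] -> total=16

Answer: 16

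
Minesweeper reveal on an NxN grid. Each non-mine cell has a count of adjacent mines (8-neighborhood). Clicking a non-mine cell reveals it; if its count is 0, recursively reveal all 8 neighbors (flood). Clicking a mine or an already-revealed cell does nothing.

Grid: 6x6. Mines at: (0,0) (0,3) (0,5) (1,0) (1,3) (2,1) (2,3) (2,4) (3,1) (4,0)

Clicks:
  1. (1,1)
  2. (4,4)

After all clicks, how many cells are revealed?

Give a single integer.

Click 1 (1,1) count=3: revealed 1 new [(1,1)] -> total=1
Click 2 (4,4) count=0: revealed 14 new [(3,2) (3,3) (3,4) (3,5) (4,1) (4,2) (4,3) (4,4) (4,5) (5,1) (5,2) (5,3) (5,4) (5,5)] -> total=15

Answer: 15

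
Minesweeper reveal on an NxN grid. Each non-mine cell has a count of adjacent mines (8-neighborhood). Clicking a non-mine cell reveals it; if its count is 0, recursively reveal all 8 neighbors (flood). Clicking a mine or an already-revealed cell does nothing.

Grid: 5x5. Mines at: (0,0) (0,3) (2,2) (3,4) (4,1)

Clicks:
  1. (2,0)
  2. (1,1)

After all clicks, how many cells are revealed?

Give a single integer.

Answer: 6

Derivation:
Click 1 (2,0) count=0: revealed 6 new [(1,0) (1,1) (2,0) (2,1) (3,0) (3,1)] -> total=6
Click 2 (1,1) count=2: revealed 0 new [(none)] -> total=6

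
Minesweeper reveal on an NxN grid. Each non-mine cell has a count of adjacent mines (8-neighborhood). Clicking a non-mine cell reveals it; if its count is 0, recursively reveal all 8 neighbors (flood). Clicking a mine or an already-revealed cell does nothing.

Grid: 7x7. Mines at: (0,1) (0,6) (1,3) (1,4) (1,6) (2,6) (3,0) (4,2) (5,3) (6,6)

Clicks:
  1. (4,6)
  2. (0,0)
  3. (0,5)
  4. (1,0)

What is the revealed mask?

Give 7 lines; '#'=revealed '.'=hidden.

Click 1 (4,6) count=0: revealed 14 new [(2,3) (2,4) (2,5) (3,3) (3,4) (3,5) (3,6) (4,3) (4,4) (4,5) (4,6) (5,4) (5,5) (5,6)] -> total=14
Click 2 (0,0) count=1: revealed 1 new [(0,0)] -> total=15
Click 3 (0,5) count=3: revealed 1 new [(0,5)] -> total=16
Click 4 (1,0) count=1: revealed 1 new [(1,0)] -> total=17

Answer: #....#.
#......
...###.
...####
...####
....###
.......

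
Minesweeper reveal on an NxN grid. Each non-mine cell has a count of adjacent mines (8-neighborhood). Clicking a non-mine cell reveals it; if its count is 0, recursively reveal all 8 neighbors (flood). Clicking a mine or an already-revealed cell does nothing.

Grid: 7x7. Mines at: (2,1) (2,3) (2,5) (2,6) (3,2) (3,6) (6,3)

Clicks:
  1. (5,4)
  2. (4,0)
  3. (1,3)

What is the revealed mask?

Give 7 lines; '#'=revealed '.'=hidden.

Click 1 (5,4) count=1: revealed 1 new [(5,4)] -> total=1
Click 2 (4,0) count=0: revealed 11 new [(3,0) (3,1) (4,0) (4,1) (4,2) (5,0) (5,1) (5,2) (6,0) (6,1) (6,2)] -> total=12
Click 3 (1,3) count=1: revealed 1 new [(1,3)] -> total=13

Answer: .......
...#...
.......
##.....
###....
###.#..
###....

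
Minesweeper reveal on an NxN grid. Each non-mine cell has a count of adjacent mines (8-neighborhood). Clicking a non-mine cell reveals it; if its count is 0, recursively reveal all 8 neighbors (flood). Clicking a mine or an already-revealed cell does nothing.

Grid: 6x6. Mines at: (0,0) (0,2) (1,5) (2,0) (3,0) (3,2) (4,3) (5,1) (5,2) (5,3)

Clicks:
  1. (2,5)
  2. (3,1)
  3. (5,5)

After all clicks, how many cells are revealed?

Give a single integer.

Click 1 (2,5) count=1: revealed 1 new [(2,5)] -> total=1
Click 2 (3,1) count=3: revealed 1 new [(3,1)] -> total=2
Click 3 (5,5) count=0: revealed 7 new [(2,4) (3,4) (3,5) (4,4) (4,5) (5,4) (5,5)] -> total=9

Answer: 9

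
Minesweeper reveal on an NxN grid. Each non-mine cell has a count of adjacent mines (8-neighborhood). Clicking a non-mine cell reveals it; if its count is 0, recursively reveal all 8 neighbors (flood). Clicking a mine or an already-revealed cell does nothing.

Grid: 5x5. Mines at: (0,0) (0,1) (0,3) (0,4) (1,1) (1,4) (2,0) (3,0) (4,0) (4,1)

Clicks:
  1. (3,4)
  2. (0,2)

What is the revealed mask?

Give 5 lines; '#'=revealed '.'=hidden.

Answer: ..#..
.....
..###
..###
..###

Derivation:
Click 1 (3,4) count=0: revealed 9 new [(2,2) (2,3) (2,4) (3,2) (3,3) (3,4) (4,2) (4,3) (4,4)] -> total=9
Click 2 (0,2) count=3: revealed 1 new [(0,2)] -> total=10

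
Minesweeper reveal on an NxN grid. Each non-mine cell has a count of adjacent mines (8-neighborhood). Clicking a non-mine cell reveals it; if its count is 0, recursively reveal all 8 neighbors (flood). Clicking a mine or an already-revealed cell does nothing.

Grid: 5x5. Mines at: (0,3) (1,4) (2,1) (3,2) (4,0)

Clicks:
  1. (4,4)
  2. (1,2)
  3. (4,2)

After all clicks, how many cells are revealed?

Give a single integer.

Answer: 8

Derivation:
Click 1 (4,4) count=0: revealed 6 new [(2,3) (2,4) (3,3) (3,4) (4,3) (4,4)] -> total=6
Click 2 (1,2) count=2: revealed 1 new [(1,2)] -> total=7
Click 3 (4,2) count=1: revealed 1 new [(4,2)] -> total=8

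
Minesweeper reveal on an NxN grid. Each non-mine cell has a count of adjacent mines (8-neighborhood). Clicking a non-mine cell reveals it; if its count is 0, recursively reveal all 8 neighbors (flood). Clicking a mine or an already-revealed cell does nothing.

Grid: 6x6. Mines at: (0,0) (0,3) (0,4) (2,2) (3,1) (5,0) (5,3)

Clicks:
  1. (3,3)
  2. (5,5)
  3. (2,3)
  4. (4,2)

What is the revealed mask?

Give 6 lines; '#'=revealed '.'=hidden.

Answer: ......
...###
...###
...###
..####
....##

Derivation:
Click 1 (3,3) count=1: revealed 1 new [(3,3)] -> total=1
Click 2 (5,5) count=0: revealed 13 new [(1,3) (1,4) (1,5) (2,3) (2,4) (2,5) (3,4) (3,5) (4,3) (4,4) (4,5) (5,4) (5,5)] -> total=14
Click 3 (2,3) count=1: revealed 0 new [(none)] -> total=14
Click 4 (4,2) count=2: revealed 1 new [(4,2)] -> total=15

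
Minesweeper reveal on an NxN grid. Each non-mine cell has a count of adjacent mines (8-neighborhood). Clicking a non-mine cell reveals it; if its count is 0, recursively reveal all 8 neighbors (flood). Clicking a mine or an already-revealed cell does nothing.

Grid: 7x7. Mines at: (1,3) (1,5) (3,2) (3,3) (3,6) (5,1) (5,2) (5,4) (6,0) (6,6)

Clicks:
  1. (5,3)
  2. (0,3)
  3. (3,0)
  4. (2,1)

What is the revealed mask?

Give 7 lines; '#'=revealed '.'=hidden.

Answer: ####...
###....
###....
##.....
##.....
...#...
.......

Derivation:
Click 1 (5,3) count=2: revealed 1 new [(5,3)] -> total=1
Click 2 (0,3) count=1: revealed 1 new [(0,3)] -> total=2
Click 3 (3,0) count=0: revealed 13 new [(0,0) (0,1) (0,2) (1,0) (1,1) (1,2) (2,0) (2,1) (2,2) (3,0) (3,1) (4,0) (4,1)] -> total=15
Click 4 (2,1) count=1: revealed 0 new [(none)] -> total=15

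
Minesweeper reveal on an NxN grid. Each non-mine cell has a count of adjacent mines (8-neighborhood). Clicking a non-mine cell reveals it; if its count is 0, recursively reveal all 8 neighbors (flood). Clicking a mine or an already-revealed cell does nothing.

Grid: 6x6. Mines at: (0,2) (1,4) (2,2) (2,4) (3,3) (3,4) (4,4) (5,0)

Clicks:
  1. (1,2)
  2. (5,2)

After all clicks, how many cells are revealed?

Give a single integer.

Answer: 7

Derivation:
Click 1 (1,2) count=2: revealed 1 new [(1,2)] -> total=1
Click 2 (5,2) count=0: revealed 6 new [(4,1) (4,2) (4,3) (5,1) (5,2) (5,3)] -> total=7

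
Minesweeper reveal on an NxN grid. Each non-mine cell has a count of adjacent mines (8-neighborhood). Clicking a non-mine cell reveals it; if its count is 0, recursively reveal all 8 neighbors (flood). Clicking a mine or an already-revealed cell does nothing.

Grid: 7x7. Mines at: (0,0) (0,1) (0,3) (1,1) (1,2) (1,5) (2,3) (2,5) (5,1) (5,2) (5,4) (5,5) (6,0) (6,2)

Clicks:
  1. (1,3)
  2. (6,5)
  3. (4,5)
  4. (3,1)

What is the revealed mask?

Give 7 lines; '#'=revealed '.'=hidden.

Click 1 (1,3) count=3: revealed 1 new [(1,3)] -> total=1
Click 2 (6,5) count=2: revealed 1 new [(6,5)] -> total=2
Click 3 (4,5) count=2: revealed 1 new [(4,5)] -> total=3
Click 4 (3,1) count=0: revealed 9 new [(2,0) (2,1) (2,2) (3,0) (3,1) (3,2) (4,0) (4,1) (4,2)] -> total=12

Answer: .......
...#...
###....
###....
###..#.
.......
.....#.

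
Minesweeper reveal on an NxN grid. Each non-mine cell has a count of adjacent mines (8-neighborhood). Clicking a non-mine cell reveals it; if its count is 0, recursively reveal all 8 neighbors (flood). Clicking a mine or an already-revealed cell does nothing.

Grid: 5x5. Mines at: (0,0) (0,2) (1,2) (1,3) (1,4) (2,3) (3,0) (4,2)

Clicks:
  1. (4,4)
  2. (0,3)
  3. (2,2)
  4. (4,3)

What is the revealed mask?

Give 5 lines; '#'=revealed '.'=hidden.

Answer: ...#.
.....
..#..
...##
...##

Derivation:
Click 1 (4,4) count=0: revealed 4 new [(3,3) (3,4) (4,3) (4,4)] -> total=4
Click 2 (0,3) count=4: revealed 1 new [(0,3)] -> total=5
Click 3 (2,2) count=3: revealed 1 new [(2,2)] -> total=6
Click 4 (4,3) count=1: revealed 0 new [(none)] -> total=6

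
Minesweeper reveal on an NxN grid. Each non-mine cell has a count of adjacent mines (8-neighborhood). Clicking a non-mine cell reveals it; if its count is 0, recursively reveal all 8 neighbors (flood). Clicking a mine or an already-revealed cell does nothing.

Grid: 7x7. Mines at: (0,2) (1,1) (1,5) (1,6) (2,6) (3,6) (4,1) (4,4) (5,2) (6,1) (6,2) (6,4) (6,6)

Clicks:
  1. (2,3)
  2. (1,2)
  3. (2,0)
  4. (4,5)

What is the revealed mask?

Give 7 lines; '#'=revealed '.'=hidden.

Answer: .......
..###..
#.###..
..###..
.....#.
.......
.......

Derivation:
Click 1 (2,3) count=0: revealed 9 new [(1,2) (1,3) (1,4) (2,2) (2,3) (2,4) (3,2) (3,3) (3,4)] -> total=9
Click 2 (1,2) count=2: revealed 0 new [(none)] -> total=9
Click 3 (2,0) count=1: revealed 1 new [(2,0)] -> total=10
Click 4 (4,5) count=2: revealed 1 new [(4,5)] -> total=11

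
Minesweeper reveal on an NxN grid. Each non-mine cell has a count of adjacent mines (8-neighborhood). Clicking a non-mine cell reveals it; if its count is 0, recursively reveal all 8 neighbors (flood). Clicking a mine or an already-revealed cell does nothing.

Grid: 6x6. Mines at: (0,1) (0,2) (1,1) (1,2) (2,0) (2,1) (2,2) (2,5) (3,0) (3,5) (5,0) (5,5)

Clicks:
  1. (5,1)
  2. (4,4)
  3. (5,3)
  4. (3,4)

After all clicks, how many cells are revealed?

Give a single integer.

Click 1 (5,1) count=1: revealed 1 new [(5,1)] -> total=1
Click 2 (4,4) count=2: revealed 1 new [(4,4)] -> total=2
Click 3 (5,3) count=0: revealed 10 new [(3,1) (3,2) (3,3) (3,4) (4,1) (4,2) (4,3) (5,2) (5,3) (5,4)] -> total=12
Click 4 (3,4) count=2: revealed 0 new [(none)] -> total=12

Answer: 12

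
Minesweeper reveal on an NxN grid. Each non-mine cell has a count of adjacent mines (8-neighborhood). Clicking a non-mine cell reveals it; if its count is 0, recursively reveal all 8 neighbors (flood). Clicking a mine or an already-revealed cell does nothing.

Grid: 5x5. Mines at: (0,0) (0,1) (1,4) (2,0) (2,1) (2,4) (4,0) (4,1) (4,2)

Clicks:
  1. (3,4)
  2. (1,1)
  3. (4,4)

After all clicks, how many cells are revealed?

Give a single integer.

Click 1 (3,4) count=1: revealed 1 new [(3,4)] -> total=1
Click 2 (1,1) count=4: revealed 1 new [(1,1)] -> total=2
Click 3 (4,4) count=0: revealed 3 new [(3,3) (4,3) (4,4)] -> total=5

Answer: 5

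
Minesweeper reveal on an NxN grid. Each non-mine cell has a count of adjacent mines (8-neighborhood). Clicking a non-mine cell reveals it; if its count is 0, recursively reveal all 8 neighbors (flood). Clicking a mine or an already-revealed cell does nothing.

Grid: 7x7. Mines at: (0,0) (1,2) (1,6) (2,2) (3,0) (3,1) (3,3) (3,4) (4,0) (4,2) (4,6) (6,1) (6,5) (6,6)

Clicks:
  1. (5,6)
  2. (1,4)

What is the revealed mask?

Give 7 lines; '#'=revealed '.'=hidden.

Answer: ...###.
...###.
...###.
.......
.......
......#
.......

Derivation:
Click 1 (5,6) count=3: revealed 1 new [(5,6)] -> total=1
Click 2 (1,4) count=0: revealed 9 new [(0,3) (0,4) (0,5) (1,3) (1,4) (1,5) (2,3) (2,4) (2,5)] -> total=10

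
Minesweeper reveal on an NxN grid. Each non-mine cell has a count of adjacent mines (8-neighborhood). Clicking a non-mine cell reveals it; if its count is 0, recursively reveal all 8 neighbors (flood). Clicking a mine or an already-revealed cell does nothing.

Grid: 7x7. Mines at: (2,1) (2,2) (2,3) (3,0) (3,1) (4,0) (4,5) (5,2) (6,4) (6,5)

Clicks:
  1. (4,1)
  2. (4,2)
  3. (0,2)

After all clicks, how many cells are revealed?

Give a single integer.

Answer: 22

Derivation:
Click 1 (4,1) count=4: revealed 1 new [(4,1)] -> total=1
Click 2 (4,2) count=2: revealed 1 new [(4,2)] -> total=2
Click 3 (0,2) count=0: revealed 20 new [(0,0) (0,1) (0,2) (0,3) (0,4) (0,5) (0,6) (1,0) (1,1) (1,2) (1,3) (1,4) (1,5) (1,6) (2,4) (2,5) (2,6) (3,4) (3,5) (3,6)] -> total=22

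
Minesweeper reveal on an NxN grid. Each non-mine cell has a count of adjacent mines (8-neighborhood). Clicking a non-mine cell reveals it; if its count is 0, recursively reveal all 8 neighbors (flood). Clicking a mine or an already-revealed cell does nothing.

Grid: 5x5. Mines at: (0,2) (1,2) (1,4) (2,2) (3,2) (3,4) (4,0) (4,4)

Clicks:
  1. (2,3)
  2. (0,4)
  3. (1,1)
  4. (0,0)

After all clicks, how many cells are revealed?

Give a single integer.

Answer: 10

Derivation:
Click 1 (2,3) count=5: revealed 1 new [(2,3)] -> total=1
Click 2 (0,4) count=1: revealed 1 new [(0,4)] -> total=2
Click 3 (1,1) count=3: revealed 1 new [(1,1)] -> total=3
Click 4 (0,0) count=0: revealed 7 new [(0,0) (0,1) (1,0) (2,0) (2,1) (3,0) (3,1)] -> total=10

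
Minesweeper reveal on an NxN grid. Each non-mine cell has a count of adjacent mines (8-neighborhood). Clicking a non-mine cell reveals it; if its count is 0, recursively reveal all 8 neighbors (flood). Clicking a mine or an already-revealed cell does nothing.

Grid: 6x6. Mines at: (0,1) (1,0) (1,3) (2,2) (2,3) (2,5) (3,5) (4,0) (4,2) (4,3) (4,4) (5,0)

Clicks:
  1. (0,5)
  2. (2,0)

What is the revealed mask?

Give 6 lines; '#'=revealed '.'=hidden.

Answer: ....##
....##
#.....
......
......
......

Derivation:
Click 1 (0,5) count=0: revealed 4 new [(0,4) (0,5) (1,4) (1,5)] -> total=4
Click 2 (2,0) count=1: revealed 1 new [(2,0)] -> total=5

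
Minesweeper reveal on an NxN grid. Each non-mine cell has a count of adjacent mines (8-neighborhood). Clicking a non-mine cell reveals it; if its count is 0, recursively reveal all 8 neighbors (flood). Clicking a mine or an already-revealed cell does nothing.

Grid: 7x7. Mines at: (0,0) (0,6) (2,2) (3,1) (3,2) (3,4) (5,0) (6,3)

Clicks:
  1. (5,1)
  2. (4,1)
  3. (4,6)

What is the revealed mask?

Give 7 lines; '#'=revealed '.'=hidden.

Click 1 (5,1) count=1: revealed 1 new [(5,1)] -> total=1
Click 2 (4,1) count=3: revealed 1 new [(4,1)] -> total=2
Click 3 (4,6) count=0: revealed 15 new [(1,5) (1,6) (2,5) (2,6) (3,5) (3,6) (4,4) (4,5) (4,6) (5,4) (5,5) (5,6) (6,4) (6,5) (6,6)] -> total=17

Answer: .......
.....##
.....##
.....##
.#..###
.#..###
....###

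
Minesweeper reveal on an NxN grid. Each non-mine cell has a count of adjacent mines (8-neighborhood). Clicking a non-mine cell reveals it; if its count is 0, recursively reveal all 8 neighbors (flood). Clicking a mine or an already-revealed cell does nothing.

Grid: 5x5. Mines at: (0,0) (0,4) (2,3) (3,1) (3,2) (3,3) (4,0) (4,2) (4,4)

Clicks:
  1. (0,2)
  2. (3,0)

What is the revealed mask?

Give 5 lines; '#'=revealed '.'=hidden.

Answer: .###.
.###.
.....
#....
.....

Derivation:
Click 1 (0,2) count=0: revealed 6 new [(0,1) (0,2) (0,3) (1,1) (1,2) (1,3)] -> total=6
Click 2 (3,0) count=2: revealed 1 new [(3,0)] -> total=7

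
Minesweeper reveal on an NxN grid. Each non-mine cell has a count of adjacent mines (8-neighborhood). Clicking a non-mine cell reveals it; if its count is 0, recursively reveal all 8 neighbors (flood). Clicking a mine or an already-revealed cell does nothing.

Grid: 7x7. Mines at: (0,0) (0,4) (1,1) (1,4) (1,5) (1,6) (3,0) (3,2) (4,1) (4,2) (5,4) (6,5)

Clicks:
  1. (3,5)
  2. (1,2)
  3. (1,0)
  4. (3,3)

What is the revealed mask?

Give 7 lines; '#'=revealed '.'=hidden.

Answer: .......
#.#....
...####
...####
...####
.....##
.......

Derivation:
Click 1 (3,5) count=0: revealed 14 new [(2,3) (2,4) (2,5) (2,6) (3,3) (3,4) (3,5) (3,6) (4,3) (4,4) (4,5) (4,6) (5,5) (5,6)] -> total=14
Click 2 (1,2) count=1: revealed 1 new [(1,2)] -> total=15
Click 3 (1,0) count=2: revealed 1 new [(1,0)] -> total=16
Click 4 (3,3) count=2: revealed 0 new [(none)] -> total=16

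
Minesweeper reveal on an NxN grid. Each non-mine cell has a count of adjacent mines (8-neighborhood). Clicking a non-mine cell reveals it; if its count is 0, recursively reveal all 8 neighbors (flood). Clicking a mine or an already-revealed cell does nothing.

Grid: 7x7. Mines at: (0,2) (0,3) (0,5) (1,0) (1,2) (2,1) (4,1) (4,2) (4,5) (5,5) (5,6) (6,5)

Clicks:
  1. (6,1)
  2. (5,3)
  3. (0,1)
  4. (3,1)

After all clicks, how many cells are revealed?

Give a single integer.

Answer: 12

Derivation:
Click 1 (6,1) count=0: revealed 10 new [(5,0) (5,1) (5,2) (5,3) (5,4) (6,0) (6,1) (6,2) (6,3) (6,4)] -> total=10
Click 2 (5,3) count=1: revealed 0 new [(none)] -> total=10
Click 3 (0,1) count=3: revealed 1 new [(0,1)] -> total=11
Click 4 (3,1) count=3: revealed 1 new [(3,1)] -> total=12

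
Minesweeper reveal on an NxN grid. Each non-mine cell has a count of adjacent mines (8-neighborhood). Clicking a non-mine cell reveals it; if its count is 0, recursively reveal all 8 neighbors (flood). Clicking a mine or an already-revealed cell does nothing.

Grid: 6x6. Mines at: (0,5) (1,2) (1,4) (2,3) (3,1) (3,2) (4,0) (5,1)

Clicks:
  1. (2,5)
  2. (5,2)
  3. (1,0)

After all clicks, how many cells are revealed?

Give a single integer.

Answer: 8

Derivation:
Click 1 (2,5) count=1: revealed 1 new [(2,5)] -> total=1
Click 2 (5,2) count=1: revealed 1 new [(5,2)] -> total=2
Click 3 (1,0) count=0: revealed 6 new [(0,0) (0,1) (1,0) (1,1) (2,0) (2,1)] -> total=8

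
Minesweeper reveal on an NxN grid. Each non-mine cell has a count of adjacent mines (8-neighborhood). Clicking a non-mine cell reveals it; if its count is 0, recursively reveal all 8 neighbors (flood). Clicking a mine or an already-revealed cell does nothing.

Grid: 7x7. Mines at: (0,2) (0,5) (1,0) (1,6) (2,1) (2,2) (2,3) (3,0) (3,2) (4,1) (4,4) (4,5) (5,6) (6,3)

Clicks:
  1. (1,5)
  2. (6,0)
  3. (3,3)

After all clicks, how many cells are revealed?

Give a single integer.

Answer: 8

Derivation:
Click 1 (1,5) count=2: revealed 1 new [(1,5)] -> total=1
Click 2 (6,0) count=0: revealed 6 new [(5,0) (5,1) (5,2) (6,0) (6,1) (6,2)] -> total=7
Click 3 (3,3) count=4: revealed 1 new [(3,3)] -> total=8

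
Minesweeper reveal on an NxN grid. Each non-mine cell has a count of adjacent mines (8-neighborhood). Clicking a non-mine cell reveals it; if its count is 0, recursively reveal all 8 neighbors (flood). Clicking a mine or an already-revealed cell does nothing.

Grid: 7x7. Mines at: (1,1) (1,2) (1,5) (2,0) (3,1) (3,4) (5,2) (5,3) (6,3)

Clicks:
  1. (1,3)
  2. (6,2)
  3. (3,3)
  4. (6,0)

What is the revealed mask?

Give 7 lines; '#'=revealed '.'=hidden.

Answer: .......
...#...
.......
...#...
##.....
##.....
###....

Derivation:
Click 1 (1,3) count=1: revealed 1 new [(1,3)] -> total=1
Click 2 (6,2) count=3: revealed 1 new [(6,2)] -> total=2
Click 3 (3,3) count=1: revealed 1 new [(3,3)] -> total=3
Click 4 (6,0) count=0: revealed 6 new [(4,0) (4,1) (5,0) (5,1) (6,0) (6,1)] -> total=9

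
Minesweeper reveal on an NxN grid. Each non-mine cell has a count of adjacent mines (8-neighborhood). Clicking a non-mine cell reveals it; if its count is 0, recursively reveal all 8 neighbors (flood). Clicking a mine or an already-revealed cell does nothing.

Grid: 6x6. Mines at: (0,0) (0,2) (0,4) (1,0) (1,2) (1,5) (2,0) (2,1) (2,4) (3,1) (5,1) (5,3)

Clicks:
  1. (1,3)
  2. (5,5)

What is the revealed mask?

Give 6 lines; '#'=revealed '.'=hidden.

Click 1 (1,3) count=4: revealed 1 new [(1,3)] -> total=1
Click 2 (5,5) count=0: revealed 6 new [(3,4) (3,5) (4,4) (4,5) (5,4) (5,5)] -> total=7

Answer: ......
...#..
......
....##
....##
....##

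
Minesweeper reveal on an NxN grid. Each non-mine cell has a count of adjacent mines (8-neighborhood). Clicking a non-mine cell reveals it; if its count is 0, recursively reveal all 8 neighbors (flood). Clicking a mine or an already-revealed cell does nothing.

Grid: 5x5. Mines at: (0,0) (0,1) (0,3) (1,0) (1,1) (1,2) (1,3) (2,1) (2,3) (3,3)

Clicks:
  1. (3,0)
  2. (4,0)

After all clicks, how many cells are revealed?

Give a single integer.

Click 1 (3,0) count=1: revealed 1 new [(3,0)] -> total=1
Click 2 (4,0) count=0: revealed 5 new [(3,1) (3,2) (4,0) (4,1) (4,2)] -> total=6

Answer: 6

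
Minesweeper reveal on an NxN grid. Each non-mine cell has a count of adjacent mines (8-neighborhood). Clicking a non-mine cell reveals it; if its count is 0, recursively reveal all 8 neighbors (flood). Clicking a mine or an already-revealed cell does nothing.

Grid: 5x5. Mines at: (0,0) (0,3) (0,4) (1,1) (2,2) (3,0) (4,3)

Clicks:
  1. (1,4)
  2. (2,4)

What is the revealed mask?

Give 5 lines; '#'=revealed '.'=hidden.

Click 1 (1,4) count=2: revealed 1 new [(1,4)] -> total=1
Click 2 (2,4) count=0: revealed 5 new [(1,3) (2,3) (2,4) (3,3) (3,4)] -> total=6

Answer: .....
...##
...##
...##
.....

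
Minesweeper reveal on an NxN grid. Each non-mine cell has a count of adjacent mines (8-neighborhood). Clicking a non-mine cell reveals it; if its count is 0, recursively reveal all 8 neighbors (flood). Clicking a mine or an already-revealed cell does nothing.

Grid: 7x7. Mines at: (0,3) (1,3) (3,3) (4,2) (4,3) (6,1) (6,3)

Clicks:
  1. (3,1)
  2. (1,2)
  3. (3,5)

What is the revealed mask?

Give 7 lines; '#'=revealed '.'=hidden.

Click 1 (3,1) count=1: revealed 1 new [(3,1)] -> total=1
Click 2 (1,2) count=2: revealed 1 new [(1,2)] -> total=2
Click 3 (3,5) count=0: revealed 21 new [(0,4) (0,5) (0,6) (1,4) (1,5) (1,6) (2,4) (2,5) (2,6) (3,4) (3,5) (3,6) (4,4) (4,5) (4,6) (5,4) (5,5) (5,6) (6,4) (6,5) (6,6)] -> total=23

Answer: ....###
..#.###
....###
.#..###
....###
....###
....###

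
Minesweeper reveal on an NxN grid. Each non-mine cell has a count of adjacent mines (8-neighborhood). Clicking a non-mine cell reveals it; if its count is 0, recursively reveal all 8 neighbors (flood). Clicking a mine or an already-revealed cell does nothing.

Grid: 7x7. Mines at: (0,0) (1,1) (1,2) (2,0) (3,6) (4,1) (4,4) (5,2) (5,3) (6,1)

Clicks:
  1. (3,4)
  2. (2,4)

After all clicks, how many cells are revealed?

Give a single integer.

Answer: 15

Derivation:
Click 1 (3,4) count=1: revealed 1 new [(3,4)] -> total=1
Click 2 (2,4) count=0: revealed 14 new [(0,3) (0,4) (0,5) (0,6) (1,3) (1,4) (1,5) (1,6) (2,3) (2,4) (2,5) (2,6) (3,3) (3,5)] -> total=15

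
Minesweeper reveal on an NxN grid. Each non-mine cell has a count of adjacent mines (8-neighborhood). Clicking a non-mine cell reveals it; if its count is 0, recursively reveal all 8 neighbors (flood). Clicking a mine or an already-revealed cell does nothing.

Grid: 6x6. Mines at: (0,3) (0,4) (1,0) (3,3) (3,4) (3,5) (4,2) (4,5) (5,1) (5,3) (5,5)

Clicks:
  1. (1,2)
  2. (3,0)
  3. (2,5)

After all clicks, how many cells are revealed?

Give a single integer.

Answer: 8

Derivation:
Click 1 (1,2) count=1: revealed 1 new [(1,2)] -> total=1
Click 2 (3,0) count=0: revealed 6 new [(2,0) (2,1) (3,0) (3,1) (4,0) (4,1)] -> total=7
Click 3 (2,5) count=2: revealed 1 new [(2,5)] -> total=8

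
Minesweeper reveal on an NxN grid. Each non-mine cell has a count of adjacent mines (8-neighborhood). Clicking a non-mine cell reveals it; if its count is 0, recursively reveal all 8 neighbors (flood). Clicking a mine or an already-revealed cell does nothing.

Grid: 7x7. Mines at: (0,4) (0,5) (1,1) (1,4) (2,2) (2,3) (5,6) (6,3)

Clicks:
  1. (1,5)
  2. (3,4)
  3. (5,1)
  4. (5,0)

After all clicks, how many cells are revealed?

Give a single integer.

Click 1 (1,5) count=3: revealed 1 new [(1,5)] -> total=1
Click 2 (3,4) count=1: revealed 1 new [(3,4)] -> total=2
Click 3 (5,1) count=0: revealed 28 new [(1,6) (2,0) (2,1) (2,4) (2,5) (2,6) (3,0) (3,1) (3,2) (3,3) (3,5) (3,6) (4,0) (4,1) (4,2) (4,3) (4,4) (4,5) (4,6) (5,0) (5,1) (5,2) (5,3) (5,4) (5,5) (6,0) (6,1) (6,2)] -> total=30
Click 4 (5,0) count=0: revealed 0 new [(none)] -> total=30

Answer: 30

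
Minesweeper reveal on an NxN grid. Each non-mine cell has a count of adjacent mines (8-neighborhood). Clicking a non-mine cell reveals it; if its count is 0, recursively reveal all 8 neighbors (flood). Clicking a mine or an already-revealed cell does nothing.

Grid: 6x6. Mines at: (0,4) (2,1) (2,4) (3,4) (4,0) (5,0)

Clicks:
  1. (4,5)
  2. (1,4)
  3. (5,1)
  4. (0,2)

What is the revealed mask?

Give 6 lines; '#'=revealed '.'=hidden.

Answer: ####..
#####.
......
......
.....#
.#....

Derivation:
Click 1 (4,5) count=1: revealed 1 new [(4,5)] -> total=1
Click 2 (1,4) count=2: revealed 1 new [(1,4)] -> total=2
Click 3 (5,1) count=2: revealed 1 new [(5,1)] -> total=3
Click 4 (0,2) count=0: revealed 8 new [(0,0) (0,1) (0,2) (0,3) (1,0) (1,1) (1,2) (1,3)] -> total=11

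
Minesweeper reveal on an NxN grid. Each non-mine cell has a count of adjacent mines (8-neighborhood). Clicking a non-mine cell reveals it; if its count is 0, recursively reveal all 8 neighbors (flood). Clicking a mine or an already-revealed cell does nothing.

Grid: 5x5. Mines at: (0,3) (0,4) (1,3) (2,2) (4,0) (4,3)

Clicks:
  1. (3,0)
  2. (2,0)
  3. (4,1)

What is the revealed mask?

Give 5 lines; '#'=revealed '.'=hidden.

Answer: ###..
###..
##...
##...
.#...

Derivation:
Click 1 (3,0) count=1: revealed 1 new [(3,0)] -> total=1
Click 2 (2,0) count=0: revealed 9 new [(0,0) (0,1) (0,2) (1,0) (1,1) (1,2) (2,0) (2,1) (3,1)] -> total=10
Click 3 (4,1) count=1: revealed 1 new [(4,1)] -> total=11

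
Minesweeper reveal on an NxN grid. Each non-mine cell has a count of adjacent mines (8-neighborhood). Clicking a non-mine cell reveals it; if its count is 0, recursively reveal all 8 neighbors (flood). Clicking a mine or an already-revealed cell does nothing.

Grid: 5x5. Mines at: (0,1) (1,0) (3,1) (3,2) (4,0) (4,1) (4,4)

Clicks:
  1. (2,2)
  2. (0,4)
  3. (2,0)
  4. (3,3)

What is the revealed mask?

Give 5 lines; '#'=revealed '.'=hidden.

Click 1 (2,2) count=2: revealed 1 new [(2,2)] -> total=1
Click 2 (0,4) count=0: revealed 10 new [(0,2) (0,3) (0,4) (1,2) (1,3) (1,4) (2,3) (2,4) (3,3) (3,4)] -> total=11
Click 3 (2,0) count=2: revealed 1 new [(2,0)] -> total=12
Click 4 (3,3) count=2: revealed 0 new [(none)] -> total=12

Answer: ..###
..###
#.###
...##
.....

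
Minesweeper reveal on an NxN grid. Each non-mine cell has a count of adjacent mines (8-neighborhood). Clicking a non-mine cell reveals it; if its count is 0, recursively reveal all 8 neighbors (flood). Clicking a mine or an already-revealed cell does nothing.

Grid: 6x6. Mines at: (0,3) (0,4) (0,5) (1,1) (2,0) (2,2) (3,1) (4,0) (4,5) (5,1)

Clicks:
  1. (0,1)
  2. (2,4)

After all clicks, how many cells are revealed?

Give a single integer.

Click 1 (0,1) count=1: revealed 1 new [(0,1)] -> total=1
Click 2 (2,4) count=0: revealed 9 new [(1,3) (1,4) (1,5) (2,3) (2,4) (2,5) (3,3) (3,4) (3,5)] -> total=10

Answer: 10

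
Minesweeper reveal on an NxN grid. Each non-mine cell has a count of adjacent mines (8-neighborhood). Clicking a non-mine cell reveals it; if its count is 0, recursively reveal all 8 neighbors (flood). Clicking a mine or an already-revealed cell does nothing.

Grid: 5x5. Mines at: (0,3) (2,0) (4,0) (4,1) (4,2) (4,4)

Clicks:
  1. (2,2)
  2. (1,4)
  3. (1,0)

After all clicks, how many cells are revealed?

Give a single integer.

Answer: 13

Derivation:
Click 1 (2,2) count=0: revealed 12 new [(1,1) (1,2) (1,3) (1,4) (2,1) (2,2) (2,3) (2,4) (3,1) (3,2) (3,3) (3,4)] -> total=12
Click 2 (1,4) count=1: revealed 0 new [(none)] -> total=12
Click 3 (1,0) count=1: revealed 1 new [(1,0)] -> total=13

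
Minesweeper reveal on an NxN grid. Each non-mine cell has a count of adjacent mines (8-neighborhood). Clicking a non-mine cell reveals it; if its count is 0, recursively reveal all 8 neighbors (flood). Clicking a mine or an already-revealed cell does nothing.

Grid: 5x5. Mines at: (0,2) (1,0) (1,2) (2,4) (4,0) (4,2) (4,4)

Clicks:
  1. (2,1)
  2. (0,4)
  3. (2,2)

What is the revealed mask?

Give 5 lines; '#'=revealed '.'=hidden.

Answer: ...##
...##
.##..
.....
.....

Derivation:
Click 1 (2,1) count=2: revealed 1 new [(2,1)] -> total=1
Click 2 (0,4) count=0: revealed 4 new [(0,3) (0,4) (1,3) (1,4)] -> total=5
Click 3 (2,2) count=1: revealed 1 new [(2,2)] -> total=6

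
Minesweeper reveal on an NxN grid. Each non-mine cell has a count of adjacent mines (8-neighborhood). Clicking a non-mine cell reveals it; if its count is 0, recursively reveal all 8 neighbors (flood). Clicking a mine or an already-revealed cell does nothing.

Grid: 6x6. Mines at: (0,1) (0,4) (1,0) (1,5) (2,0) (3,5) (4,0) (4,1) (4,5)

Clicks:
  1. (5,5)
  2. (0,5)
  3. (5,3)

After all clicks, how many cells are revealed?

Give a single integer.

Click 1 (5,5) count=1: revealed 1 new [(5,5)] -> total=1
Click 2 (0,5) count=2: revealed 1 new [(0,5)] -> total=2
Click 3 (5,3) count=0: revealed 18 new [(1,1) (1,2) (1,3) (1,4) (2,1) (2,2) (2,3) (2,4) (3,1) (3,2) (3,3) (3,4) (4,2) (4,3) (4,4) (5,2) (5,3) (5,4)] -> total=20

Answer: 20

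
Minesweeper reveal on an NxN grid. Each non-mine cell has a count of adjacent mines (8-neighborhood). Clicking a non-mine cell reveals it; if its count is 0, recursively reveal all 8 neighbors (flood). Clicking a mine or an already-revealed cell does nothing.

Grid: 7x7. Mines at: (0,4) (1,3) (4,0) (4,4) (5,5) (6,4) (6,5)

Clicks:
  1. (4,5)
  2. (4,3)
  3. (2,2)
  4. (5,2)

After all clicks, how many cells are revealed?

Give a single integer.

Answer: 26

Derivation:
Click 1 (4,5) count=2: revealed 1 new [(4,5)] -> total=1
Click 2 (4,3) count=1: revealed 1 new [(4,3)] -> total=2
Click 3 (2,2) count=1: revealed 1 new [(2,2)] -> total=3
Click 4 (5,2) count=0: revealed 23 new [(0,0) (0,1) (0,2) (1,0) (1,1) (1,2) (2,0) (2,1) (2,3) (3,0) (3,1) (3,2) (3,3) (4,1) (4,2) (5,0) (5,1) (5,2) (5,3) (6,0) (6,1) (6,2) (6,3)] -> total=26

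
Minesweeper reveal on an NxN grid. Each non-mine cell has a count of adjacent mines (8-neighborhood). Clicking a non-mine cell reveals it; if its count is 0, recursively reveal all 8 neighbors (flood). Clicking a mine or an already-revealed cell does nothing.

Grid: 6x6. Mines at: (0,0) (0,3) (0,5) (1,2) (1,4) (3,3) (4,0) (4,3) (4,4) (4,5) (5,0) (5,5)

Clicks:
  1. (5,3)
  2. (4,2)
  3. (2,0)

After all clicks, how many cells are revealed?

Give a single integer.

Click 1 (5,3) count=2: revealed 1 new [(5,3)] -> total=1
Click 2 (4,2) count=2: revealed 1 new [(4,2)] -> total=2
Click 3 (2,0) count=0: revealed 6 new [(1,0) (1,1) (2,0) (2,1) (3,0) (3,1)] -> total=8

Answer: 8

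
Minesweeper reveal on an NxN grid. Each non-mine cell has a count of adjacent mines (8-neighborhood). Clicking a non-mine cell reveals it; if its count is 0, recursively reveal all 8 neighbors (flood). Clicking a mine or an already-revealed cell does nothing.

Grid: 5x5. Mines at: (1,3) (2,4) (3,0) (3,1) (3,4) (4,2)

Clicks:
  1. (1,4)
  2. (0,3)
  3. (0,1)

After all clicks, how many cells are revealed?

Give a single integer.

Answer: 11

Derivation:
Click 1 (1,4) count=2: revealed 1 new [(1,4)] -> total=1
Click 2 (0,3) count=1: revealed 1 new [(0,3)] -> total=2
Click 3 (0,1) count=0: revealed 9 new [(0,0) (0,1) (0,2) (1,0) (1,1) (1,2) (2,0) (2,1) (2,2)] -> total=11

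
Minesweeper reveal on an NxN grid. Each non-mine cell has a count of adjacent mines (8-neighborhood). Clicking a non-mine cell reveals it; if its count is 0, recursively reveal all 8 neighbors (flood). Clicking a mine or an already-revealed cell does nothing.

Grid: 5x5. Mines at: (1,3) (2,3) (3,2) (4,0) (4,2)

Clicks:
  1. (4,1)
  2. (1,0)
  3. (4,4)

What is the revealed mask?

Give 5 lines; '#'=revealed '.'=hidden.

Answer: ###..
###..
###..
##.##
.#.##

Derivation:
Click 1 (4,1) count=3: revealed 1 new [(4,1)] -> total=1
Click 2 (1,0) count=0: revealed 11 new [(0,0) (0,1) (0,2) (1,0) (1,1) (1,2) (2,0) (2,1) (2,2) (3,0) (3,1)] -> total=12
Click 3 (4,4) count=0: revealed 4 new [(3,3) (3,4) (4,3) (4,4)] -> total=16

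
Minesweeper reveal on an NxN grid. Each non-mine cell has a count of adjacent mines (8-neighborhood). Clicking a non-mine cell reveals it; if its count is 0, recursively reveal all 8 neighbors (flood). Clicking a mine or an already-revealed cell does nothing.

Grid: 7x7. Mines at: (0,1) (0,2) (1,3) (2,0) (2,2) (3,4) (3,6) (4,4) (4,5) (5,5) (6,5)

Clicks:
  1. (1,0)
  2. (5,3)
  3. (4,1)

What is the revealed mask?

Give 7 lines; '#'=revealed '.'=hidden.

Answer: .......
#......
.......
####...
####...
#####..
#####..

Derivation:
Click 1 (1,0) count=2: revealed 1 new [(1,0)] -> total=1
Click 2 (5,3) count=1: revealed 1 new [(5,3)] -> total=2
Click 3 (4,1) count=0: revealed 17 new [(3,0) (3,1) (3,2) (3,3) (4,0) (4,1) (4,2) (4,3) (5,0) (5,1) (5,2) (5,4) (6,0) (6,1) (6,2) (6,3) (6,4)] -> total=19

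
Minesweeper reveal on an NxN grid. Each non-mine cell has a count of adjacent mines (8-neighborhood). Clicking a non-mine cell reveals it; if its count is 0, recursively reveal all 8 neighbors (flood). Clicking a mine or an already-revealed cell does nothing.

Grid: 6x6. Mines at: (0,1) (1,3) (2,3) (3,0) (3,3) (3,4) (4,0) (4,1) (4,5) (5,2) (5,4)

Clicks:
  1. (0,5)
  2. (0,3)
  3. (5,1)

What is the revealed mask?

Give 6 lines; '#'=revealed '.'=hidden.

Answer: ...###
....##
....##
......
......
.#....

Derivation:
Click 1 (0,5) count=0: revealed 6 new [(0,4) (0,5) (1,4) (1,5) (2,4) (2,5)] -> total=6
Click 2 (0,3) count=1: revealed 1 new [(0,3)] -> total=7
Click 3 (5,1) count=3: revealed 1 new [(5,1)] -> total=8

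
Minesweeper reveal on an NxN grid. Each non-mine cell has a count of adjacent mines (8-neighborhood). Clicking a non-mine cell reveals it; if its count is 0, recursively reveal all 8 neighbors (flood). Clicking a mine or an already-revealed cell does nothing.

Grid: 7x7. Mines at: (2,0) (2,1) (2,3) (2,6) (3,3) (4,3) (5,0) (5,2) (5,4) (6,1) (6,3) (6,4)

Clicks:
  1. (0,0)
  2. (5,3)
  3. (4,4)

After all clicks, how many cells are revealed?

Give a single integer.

Answer: 16

Derivation:
Click 1 (0,0) count=0: revealed 14 new [(0,0) (0,1) (0,2) (0,3) (0,4) (0,5) (0,6) (1,0) (1,1) (1,2) (1,3) (1,4) (1,5) (1,6)] -> total=14
Click 2 (5,3) count=5: revealed 1 new [(5,3)] -> total=15
Click 3 (4,4) count=3: revealed 1 new [(4,4)] -> total=16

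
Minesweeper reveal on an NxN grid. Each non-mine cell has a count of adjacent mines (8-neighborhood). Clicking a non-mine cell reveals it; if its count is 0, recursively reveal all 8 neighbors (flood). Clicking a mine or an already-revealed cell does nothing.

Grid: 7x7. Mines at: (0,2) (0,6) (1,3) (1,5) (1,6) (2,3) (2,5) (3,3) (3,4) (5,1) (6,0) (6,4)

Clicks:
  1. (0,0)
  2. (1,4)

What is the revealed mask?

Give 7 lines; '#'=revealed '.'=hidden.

Click 1 (0,0) count=0: revealed 14 new [(0,0) (0,1) (1,0) (1,1) (1,2) (2,0) (2,1) (2,2) (3,0) (3,1) (3,2) (4,0) (4,1) (4,2)] -> total=14
Click 2 (1,4) count=4: revealed 1 new [(1,4)] -> total=15

Answer: ##.....
###.#..
###....
###....
###....
.......
.......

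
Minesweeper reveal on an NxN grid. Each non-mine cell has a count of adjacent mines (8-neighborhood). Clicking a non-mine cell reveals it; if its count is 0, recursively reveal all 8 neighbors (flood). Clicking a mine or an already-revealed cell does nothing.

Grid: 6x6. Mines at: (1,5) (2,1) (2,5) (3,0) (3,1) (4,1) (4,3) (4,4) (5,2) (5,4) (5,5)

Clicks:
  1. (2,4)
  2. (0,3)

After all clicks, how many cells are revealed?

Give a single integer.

Answer: 16

Derivation:
Click 1 (2,4) count=2: revealed 1 new [(2,4)] -> total=1
Click 2 (0,3) count=0: revealed 15 new [(0,0) (0,1) (0,2) (0,3) (0,4) (1,0) (1,1) (1,2) (1,3) (1,4) (2,2) (2,3) (3,2) (3,3) (3,4)] -> total=16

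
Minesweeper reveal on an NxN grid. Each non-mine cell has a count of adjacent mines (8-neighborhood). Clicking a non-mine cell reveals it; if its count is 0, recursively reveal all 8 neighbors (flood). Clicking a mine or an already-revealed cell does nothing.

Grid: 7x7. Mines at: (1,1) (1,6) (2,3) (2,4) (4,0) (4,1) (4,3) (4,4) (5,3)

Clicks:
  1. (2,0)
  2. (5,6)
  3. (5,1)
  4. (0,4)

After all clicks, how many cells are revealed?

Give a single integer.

Answer: 22

Derivation:
Click 1 (2,0) count=1: revealed 1 new [(2,0)] -> total=1
Click 2 (5,6) count=0: revealed 12 new [(2,5) (2,6) (3,5) (3,6) (4,5) (4,6) (5,4) (5,5) (5,6) (6,4) (6,5) (6,6)] -> total=13
Click 3 (5,1) count=2: revealed 1 new [(5,1)] -> total=14
Click 4 (0,4) count=0: revealed 8 new [(0,2) (0,3) (0,4) (0,5) (1,2) (1,3) (1,4) (1,5)] -> total=22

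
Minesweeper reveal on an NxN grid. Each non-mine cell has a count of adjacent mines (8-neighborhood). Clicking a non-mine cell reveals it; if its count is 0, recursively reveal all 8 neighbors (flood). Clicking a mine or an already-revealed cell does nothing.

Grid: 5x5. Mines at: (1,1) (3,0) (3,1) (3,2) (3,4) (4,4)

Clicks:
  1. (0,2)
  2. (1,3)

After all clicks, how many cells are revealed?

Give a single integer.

Answer: 9

Derivation:
Click 1 (0,2) count=1: revealed 1 new [(0,2)] -> total=1
Click 2 (1,3) count=0: revealed 8 new [(0,3) (0,4) (1,2) (1,3) (1,4) (2,2) (2,3) (2,4)] -> total=9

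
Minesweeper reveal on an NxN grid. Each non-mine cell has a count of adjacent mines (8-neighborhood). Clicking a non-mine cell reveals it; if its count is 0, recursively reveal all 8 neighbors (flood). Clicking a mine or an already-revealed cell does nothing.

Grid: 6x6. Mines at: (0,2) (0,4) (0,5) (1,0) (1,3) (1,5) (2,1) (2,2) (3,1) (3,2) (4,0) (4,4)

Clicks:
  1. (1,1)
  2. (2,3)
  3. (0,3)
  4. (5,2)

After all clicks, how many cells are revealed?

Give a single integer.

Answer: 9

Derivation:
Click 1 (1,1) count=4: revealed 1 new [(1,1)] -> total=1
Click 2 (2,3) count=3: revealed 1 new [(2,3)] -> total=2
Click 3 (0,3) count=3: revealed 1 new [(0,3)] -> total=3
Click 4 (5,2) count=0: revealed 6 new [(4,1) (4,2) (4,3) (5,1) (5,2) (5,3)] -> total=9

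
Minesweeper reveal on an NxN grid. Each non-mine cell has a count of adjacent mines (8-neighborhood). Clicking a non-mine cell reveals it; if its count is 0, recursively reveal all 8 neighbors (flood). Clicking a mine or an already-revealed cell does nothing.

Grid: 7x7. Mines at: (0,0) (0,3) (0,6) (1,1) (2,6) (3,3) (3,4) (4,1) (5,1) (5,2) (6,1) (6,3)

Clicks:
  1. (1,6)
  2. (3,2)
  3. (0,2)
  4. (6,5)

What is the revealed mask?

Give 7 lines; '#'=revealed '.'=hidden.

Click 1 (1,6) count=2: revealed 1 new [(1,6)] -> total=1
Click 2 (3,2) count=2: revealed 1 new [(3,2)] -> total=2
Click 3 (0,2) count=2: revealed 1 new [(0,2)] -> total=3
Click 4 (6,5) count=0: revealed 11 new [(3,5) (3,6) (4,4) (4,5) (4,6) (5,4) (5,5) (5,6) (6,4) (6,5) (6,6)] -> total=14

Answer: ..#....
......#
.......
..#..##
....###
....###
....###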